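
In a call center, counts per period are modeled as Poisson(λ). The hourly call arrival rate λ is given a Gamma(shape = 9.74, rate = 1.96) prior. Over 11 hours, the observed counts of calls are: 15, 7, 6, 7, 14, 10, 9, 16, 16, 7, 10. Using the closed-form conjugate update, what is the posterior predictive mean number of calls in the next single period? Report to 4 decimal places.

9.7793

With a Gamma(shape α, rate β) prior, the Poisson likelihood is conjugate: the posterior is Gamma(α + ΣXᵢ, β + n).
Sum of counts S = 117 over n = 11 hours.
Posterior: Gamma(α+S, β+n) = Gamma(9.74+117, 1.96+11) = Gamma(126.74, 12.96).
The predictive distribution for one future period is NegBinom with mean α/β = 9.7793.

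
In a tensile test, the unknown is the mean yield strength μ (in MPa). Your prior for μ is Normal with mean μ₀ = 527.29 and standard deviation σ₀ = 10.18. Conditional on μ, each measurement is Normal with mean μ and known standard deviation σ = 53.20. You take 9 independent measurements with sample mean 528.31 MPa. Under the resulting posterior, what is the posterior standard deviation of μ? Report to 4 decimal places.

8.8287

For Normal data with known variance σ², a Normal(μ₀, σ₀²) prior on μ is conjugate. Posterior precision = 1/σ₀² + n/σ²; posterior mean is the precision-weighted average of μ₀ and x̄.
σ₀² = 10.18² = 103.6324, σ² = 53.20² = 2830.24; σ² + n·σ₀² = 2830.24 + 9·103.6324 = 3762.9316.
Posterior precision = 1/σ₀² + n/σ² = 1/103.6324 + 9/2830.24 = (σ² + n·σ₀²)/(σ₀²σ²) = 3762.9316/(103.6324·2830.24); posterior variance σₙ² = σ₀²σ²/(σ² + n·σ₀²) = 103.6324·2830.24/3762.9316 = 77.945760.
Posterior SD = √σₙ² = √(103.6324·2830.24/3762.9316) = 8.8287.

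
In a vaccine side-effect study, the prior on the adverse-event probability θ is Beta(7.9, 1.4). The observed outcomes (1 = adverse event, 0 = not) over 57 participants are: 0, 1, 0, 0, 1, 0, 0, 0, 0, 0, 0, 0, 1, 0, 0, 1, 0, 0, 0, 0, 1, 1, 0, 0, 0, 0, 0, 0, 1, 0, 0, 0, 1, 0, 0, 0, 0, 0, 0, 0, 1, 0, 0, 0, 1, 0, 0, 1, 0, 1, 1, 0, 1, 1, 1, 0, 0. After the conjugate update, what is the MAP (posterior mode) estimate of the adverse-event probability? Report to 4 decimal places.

0.3561

The Beta prior is conjugate to a Binomial/Bernoulli likelihood; the update adds successes to α and failures to β.
Posterior: Beta(α+k, β+n−k) = Beta(7.9+16, 1.4+41) = Beta(23.9, 42.4).
Mode of Beta(a,b) for a,b>1 is (a−1)/(a+b−2) = 22.9/64.3 = 0.3561.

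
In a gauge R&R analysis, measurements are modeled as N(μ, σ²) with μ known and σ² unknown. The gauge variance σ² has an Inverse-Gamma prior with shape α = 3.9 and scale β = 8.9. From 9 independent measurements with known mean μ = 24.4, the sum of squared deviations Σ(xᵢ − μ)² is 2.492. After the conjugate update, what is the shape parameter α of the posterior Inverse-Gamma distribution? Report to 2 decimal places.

8.40

With known mean μ and an Inverse-Gamma(α, β) prior on σ², the Normal likelihood is conjugate: posterior is Inv-Gamma(α + n/2, β + Σ(xᵢ−μ)²/2).
Posterior: Inv-Gamma(3.9 + 9/2, 8.9 + 2.492/2) = Inv-Gamma(8.40, 10.1460).
Posterior α = 8.40.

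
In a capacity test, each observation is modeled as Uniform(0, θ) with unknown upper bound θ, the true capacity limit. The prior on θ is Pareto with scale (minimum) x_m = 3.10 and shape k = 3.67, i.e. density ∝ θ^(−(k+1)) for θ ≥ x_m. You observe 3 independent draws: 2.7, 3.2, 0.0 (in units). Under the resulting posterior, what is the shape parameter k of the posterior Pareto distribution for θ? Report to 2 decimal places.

6.67

A Pareto(scale x_m, shape k) prior on the upper bound θ of Uniform(0, θ) is conjugate: posterior is Pareto(max(x_m, max xᵢ), k + n).
Sample maximum = 3.2; prior scale x_m = 3.10 → posterior scale = max = 3.20.
Posterior shape = 3.67 + 3 = 6.67.
Posterior shape k = 6.67.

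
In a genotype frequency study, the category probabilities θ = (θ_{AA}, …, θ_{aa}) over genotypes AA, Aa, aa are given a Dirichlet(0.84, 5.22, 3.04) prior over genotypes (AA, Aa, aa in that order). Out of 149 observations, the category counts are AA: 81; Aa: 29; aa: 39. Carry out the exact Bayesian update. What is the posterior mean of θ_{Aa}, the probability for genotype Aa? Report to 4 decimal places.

0.2164

The Dirichlet prior is conjugate to the Multinomial likelihood: each posterior αⱼ = prior αⱼ + observed count nⱼ.
Posterior concentration: (81.84, 34.22, 42.04), total = 158.10.
E[θ_{Aa}|data] = α_{Aa}/Σα = 34.22/158.10 = 0.2164.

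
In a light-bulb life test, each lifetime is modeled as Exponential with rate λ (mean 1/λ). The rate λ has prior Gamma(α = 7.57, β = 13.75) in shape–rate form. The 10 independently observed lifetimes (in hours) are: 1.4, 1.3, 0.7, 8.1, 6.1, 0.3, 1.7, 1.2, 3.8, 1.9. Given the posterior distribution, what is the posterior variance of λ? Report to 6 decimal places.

With a Gamma(shape α, rate β) prior on the exponential rate λ, the posterior after n observations with total T = Σxᵢ is Gamma(α+n, β+T).
Sum of observations T = 26.5 hours; n = 10.
Posterior: Gamma(7.57+10, 13.75+26.5) = Gamma(17.57, 40.25).
Var = α/β² = 0.010845.

0.010845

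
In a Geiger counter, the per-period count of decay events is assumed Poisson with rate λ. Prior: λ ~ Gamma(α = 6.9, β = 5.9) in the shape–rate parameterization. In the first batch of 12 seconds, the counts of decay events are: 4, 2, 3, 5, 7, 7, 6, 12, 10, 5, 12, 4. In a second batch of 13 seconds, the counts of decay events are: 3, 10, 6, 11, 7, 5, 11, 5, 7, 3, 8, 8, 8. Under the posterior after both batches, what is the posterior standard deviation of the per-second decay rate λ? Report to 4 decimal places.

0.4292

With a Gamma(shape α, rate β) prior, the Poisson likelihood is conjugate: the posterior is Gamma(α + ΣXᵢ, β + n).
Batch 1: sum of counts S = 77 over n = 12 seconds.
After batch 1: Gamma(α+S, β+n) = Gamma(6.9+77, 5.9+12) = Gamma(83.9, 17.9).
Batch 2: sum of counts S = 92 over n = 13 seconds.
After batch 2: Gamma(α+S, β+n) = Gamma(83.9+92, 17.9+13) = Gamma(175.9, 30.9).
SD = √α/β = √175.9/30.9 = 0.4292.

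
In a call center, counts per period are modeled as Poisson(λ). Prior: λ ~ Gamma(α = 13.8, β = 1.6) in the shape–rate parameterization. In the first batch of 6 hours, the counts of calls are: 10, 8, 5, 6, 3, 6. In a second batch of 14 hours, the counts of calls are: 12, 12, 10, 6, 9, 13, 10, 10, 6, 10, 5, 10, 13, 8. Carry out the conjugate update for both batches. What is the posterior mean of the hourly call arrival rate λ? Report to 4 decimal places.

8.6019

With a Gamma(shape α, rate β) prior, the Poisson likelihood is conjugate: the posterior is Gamma(α + ΣXᵢ, β + n).
Batch 1: sum of counts S = 38 over n = 6 hours.
After batch 1: Gamma(α+S, β+n) = Gamma(13.8+38, 1.6+6) = Gamma(51.8, 7.6).
Batch 2: sum of counts S = 134 over n = 14 hours.
After batch 2: Gamma(α+S, β+n) = Gamma(51.8+134, 7.6+14) = Gamma(185.8, 21.6).
Posterior mean = α/β = 185.8/21.6 = 8.6019.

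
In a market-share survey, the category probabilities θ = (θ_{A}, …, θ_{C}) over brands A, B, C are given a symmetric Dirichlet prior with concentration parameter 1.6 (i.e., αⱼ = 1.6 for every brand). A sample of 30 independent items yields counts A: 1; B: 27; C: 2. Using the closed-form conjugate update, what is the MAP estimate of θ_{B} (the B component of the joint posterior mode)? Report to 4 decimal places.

The Dirichlet prior is conjugate to the Multinomial likelihood: each posterior αⱼ = prior αⱼ + observed count nⱼ.
Posterior concentration: (2.6, 28.6, 3.6), total = 34.8.
Joint mode component: (α_{B}−1)/(Σα−K) = 27.6/31.8 = 0.8679.

0.8679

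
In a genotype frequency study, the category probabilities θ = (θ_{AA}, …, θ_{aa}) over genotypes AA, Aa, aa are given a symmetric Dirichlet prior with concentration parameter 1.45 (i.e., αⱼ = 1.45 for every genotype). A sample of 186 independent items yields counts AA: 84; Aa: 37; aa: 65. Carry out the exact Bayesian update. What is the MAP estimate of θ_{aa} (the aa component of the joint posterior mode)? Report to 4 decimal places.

0.3493

The Dirichlet prior is conjugate to the Multinomial likelihood: each posterior αⱼ = prior αⱼ + observed count nⱼ.
Posterior concentration: (85.45, 38.45, 66.45), total = 190.35.
Joint mode component: (α_{aa}−1)/(Σα−K) = 65.45/187.35 = 0.3493.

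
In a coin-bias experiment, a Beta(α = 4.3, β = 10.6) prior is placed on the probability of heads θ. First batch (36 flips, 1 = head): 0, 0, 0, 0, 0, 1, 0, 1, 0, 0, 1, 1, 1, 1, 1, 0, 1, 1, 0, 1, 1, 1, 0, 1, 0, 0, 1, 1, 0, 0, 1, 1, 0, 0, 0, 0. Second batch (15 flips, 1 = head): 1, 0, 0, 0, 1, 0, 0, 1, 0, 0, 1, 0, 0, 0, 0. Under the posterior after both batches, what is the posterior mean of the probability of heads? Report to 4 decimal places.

The Beta prior is conjugate to a Binomial/Bernoulli likelihood; the update adds successes to α and failures to β.
After batch 1: Beta(4.3+17, 10.6+19) = Beta(21.3, 29.6).
After batch 2: Beta(21.3+4, 29.6+11) = Beta(25.3, 40.6).
Posterior mean = α/(α+β) = 25.3/65.9 = 0.3839.

0.3839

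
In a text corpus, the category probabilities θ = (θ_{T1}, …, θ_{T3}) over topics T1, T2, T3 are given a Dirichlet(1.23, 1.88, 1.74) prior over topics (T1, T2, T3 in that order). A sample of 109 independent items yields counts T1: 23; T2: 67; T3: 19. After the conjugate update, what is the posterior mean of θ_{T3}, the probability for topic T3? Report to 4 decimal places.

0.1822

The Dirichlet prior is conjugate to the Multinomial likelihood: each posterior αⱼ = prior αⱼ + observed count nⱼ.
Posterior concentration: (24.23, 68.88, 20.74), total = 113.85.
E[θ_{T3}|data] = α_{T3}/Σα = 20.74/113.85 = 0.1822.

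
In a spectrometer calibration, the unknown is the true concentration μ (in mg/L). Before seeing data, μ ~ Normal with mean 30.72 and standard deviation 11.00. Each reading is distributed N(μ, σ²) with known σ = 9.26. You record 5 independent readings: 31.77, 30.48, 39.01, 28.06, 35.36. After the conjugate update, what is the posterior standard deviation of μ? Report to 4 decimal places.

3.8756

For Normal data with known variance σ², a Normal(μ₀, σ₀²) prior on μ is conjugate. Posterior precision = 1/σ₀² + n/σ²; posterior mean is the precision-weighted average of μ₀ and x̄.
σ₀² = 11.00² = 121, σ² = 9.26² = 85.7476; σ² + n·σ₀² = 85.7476 + 5·121 = 690.7476.
Posterior precision = 1/σ₀² + n/σ² = 1/121 + 5/85.7476 = (σ² + n·σ₀²)/(σ₀²σ²) = 690.7476/(121·85.7476); posterior variance σₙ² = σ₀²σ²/(σ² + n·σ₀²) = 121·85.7476/690.7476 = 15.020623.
Posterior SD = √σₙ² = √(121·85.7476/690.7476) = 3.8756.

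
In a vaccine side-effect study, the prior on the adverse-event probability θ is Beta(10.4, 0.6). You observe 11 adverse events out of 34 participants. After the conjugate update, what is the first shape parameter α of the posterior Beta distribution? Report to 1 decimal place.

21.4

The Beta prior is conjugate to a Binomial/Bernoulli likelihood; the update adds successes to α and failures to β.
Posterior: Beta(α+k, β+n−k) = Beta(10.4+11, 0.6+23) = Beta(21.4, 23.6).
Posterior α = 21.4.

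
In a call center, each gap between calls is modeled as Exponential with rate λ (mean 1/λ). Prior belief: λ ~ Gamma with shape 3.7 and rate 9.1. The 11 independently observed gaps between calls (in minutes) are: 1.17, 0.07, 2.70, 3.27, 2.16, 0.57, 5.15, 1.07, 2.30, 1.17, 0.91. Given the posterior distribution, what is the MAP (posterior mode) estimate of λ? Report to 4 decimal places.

With a Gamma(shape α, rate β) prior on the exponential rate λ, the posterior after n observations with total T = Σxᵢ is Gamma(α+n, β+T).
Sum of observations T = 20.54 minutes; n = 11.
Posterior: Gamma(3.7+11, 9.1+20.54) = Gamma(14.7, 29.64).
Mode = (α−1)/β = 0.4622.

0.4622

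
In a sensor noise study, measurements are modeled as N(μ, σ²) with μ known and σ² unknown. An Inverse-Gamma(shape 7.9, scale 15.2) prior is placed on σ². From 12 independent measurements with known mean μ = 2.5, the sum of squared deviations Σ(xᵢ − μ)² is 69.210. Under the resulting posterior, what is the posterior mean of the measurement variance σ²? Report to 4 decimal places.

With known mean μ and an Inverse-Gamma(α, β) prior on σ², the Normal likelihood is conjugate: posterior is Inv-Gamma(α + n/2, β + Σ(xᵢ−μ)²/2).
Posterior: Inv-Gamma(7.9 + 12/2, 15.2 + 69.210/2) = Inv-Gamma(13.90, 49.8050).
E[σ²|data] = β/(α−1) = 49.8050/12.90 = 3.8609.

3.8609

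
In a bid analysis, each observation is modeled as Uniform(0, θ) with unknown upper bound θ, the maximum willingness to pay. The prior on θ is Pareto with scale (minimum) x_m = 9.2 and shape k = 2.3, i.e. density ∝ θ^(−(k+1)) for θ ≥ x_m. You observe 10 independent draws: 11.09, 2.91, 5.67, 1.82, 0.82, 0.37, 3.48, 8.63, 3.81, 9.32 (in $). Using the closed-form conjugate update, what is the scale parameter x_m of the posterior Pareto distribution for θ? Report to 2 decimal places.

11.09

A Pareto(scale x_m, shape k) prior on the upper bound θ of Uniform(0, θ) is conjugate: posterior is Pareto(max(x_m, max xᵢ), k + n).
Sample maximum = 11.09; prior scale x_m = 9.2 → posterior scale = max = 11.09.
Posterior shape = 2.3 + 10 = 12.3.
Posterior scale x_m = 11.09.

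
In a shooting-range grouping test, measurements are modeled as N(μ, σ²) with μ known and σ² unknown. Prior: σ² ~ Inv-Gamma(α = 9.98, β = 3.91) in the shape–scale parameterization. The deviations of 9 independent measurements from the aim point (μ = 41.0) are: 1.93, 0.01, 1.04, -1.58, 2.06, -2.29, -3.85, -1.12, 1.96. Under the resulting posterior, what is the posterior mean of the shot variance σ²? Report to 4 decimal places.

1.6517

With known mean μ and an Inverse-Gamma(α, β) prior on σ², the Normal likelihood is conjugate: posterior is Inv-Gamma(α + n/2, β + Σ(xᵢ−μ)²/2).
Σ(xᵢ−μ)² = (1.93)² + (0.01)² + (1.04)² + (-1.58)² + (2.06)² + (-2.29)² + (-3.85)² + (-1.12)² + (1.96)² = 36.7092.
Posterior: Inv-Gamma(9.98 + 9/2, 3.91 + 36.7092/2) = Inv-Gamma(14.48, 22.26460).
E[σ²|data] = β/(α−1) = 22.26460/13.48 = 1.6517.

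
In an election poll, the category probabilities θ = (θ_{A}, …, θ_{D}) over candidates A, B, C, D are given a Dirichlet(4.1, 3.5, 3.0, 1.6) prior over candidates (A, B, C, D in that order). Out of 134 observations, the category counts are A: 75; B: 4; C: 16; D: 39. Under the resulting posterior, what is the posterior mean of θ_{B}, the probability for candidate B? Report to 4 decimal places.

0.0513

The Dirichlet prior is conjugate to the Multinomial likelihood: each posterior αⱼ = prior αⱼ + observed count nⱼ.
Posterior concentration: (79.1, 7.5, 19.0, 40.6), total = 146.2.
E[θ_{B}|data] = α_{B}/Σα = 7.5/146.2 = 0.0513.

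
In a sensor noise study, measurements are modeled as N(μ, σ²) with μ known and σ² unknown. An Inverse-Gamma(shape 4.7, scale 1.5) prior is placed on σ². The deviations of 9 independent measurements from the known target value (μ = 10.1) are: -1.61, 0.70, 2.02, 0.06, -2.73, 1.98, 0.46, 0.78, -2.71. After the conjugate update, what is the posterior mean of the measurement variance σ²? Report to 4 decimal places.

1.8112

With known mean μ and an Inverse-Gamma(α, β) prior on σ², the Normal likelihood is conjugate: posterior is Inv-Gamma(α + n/2, β + Σ(xᵢ−μ)²/2).
Σ(xᵢ−μ)² = (-1.61)² + (0.70)² + (2.02)² + (0.06)² + (-2.73)² + (1.98)² + (0.46)² + (0.78)² + (-2.71)² = 26.7035.
Posterior: Inv-Gamma(4.7 + 9/2, 1.5 + 26.7035/2) = Inv-Gamma(9.20, 14.85175).
E[σ²|data] = β/(α−1) = 14.85175/8.20 = 1.8112.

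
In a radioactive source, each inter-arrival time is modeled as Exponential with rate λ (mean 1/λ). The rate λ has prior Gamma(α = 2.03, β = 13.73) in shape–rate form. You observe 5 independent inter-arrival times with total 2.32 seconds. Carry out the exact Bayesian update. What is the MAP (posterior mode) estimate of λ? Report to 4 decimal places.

With a Gamma(shape α, rate β) prior on the exponential rate λ, the posterior after n observations with total T = Σxᵢ is Gamma(α+n, β+T).
Posterior: Gamma(2.03+5, 13.73+2.32) = Gamma(7.03, 16.05).
Mode = (α−1)/β = 0.3757.

0.3757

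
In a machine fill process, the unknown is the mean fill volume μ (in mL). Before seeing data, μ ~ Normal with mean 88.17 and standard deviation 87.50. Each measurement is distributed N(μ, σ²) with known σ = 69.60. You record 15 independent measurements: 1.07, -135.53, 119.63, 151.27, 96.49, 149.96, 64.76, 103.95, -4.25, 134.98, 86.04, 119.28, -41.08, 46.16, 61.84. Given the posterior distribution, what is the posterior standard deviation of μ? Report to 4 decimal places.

For Normal data with known variance σ², a Normal(μ₀, σ₀²) prior on μ is conjugate. Posterior precision = 1/σ₀² + n/σ²; posterior mean is the precision-weighted average of μ₀ and x̄.
σ₀² = 87.50² = 7656.25, σ² = 69.60² = 4844.16; σ² + n·σ₀² = 4844.16 + 15·7656.25 = 119687.91.
Posterior precision = 1/σ₀² + n/σ² = 1/7656.25 + 15/4844.16 = (σ² + n·σ₀²)/(σ₀²σ²) = 119687.91/(7656.25·4844.16); posterior variance σₙ² = σ₀²σ²/(σ² + n·σ₀²) = 7656.25·4844.16/119687.91 = 309.873403.
Posterior SD = √σₙ² = √(7656.25·4844.16/119687.91) = 17.6032.

17.6032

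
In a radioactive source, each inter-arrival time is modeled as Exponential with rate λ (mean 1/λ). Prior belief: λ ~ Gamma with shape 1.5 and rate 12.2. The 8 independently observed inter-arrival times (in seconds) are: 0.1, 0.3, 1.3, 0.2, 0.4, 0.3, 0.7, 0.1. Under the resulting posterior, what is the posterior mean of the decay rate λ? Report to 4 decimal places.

With a Gamma(shape α, rate β) prior on the exponential rate λ, the posterior after n observations with total T = Σxᵢ is Gamma(α+n, β+T).
Sum of observations T = 3.4 seconds; n = 8.
Posterior: Gamma(1.5+8, 12.2+3.4) = Gamma(9.5, 15.6).
Posterior mean of λ = α/β = 9.5/15.6 = 0.6090.

0.6090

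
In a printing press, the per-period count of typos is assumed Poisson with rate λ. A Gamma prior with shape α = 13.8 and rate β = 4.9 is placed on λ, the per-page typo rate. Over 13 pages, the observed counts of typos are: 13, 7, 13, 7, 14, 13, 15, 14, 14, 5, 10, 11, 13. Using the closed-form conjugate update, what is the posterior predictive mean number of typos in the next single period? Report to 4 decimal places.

9.0950

With a Gamma(shape α, rate β) prior, the Poisson likelihood is conjugate: the posterior is Gamma(α + ΣXᵢ, β + n).
Sum of counts S = 149 over n = 13 pages.
Posterior: Gamma(α+S, β+n) = Gamma(13.8+149, 4.9+13) = Gamma(162.8, 17.9).
The predictive distribution for one future period is NegBinom with mean α/β = 9.0950.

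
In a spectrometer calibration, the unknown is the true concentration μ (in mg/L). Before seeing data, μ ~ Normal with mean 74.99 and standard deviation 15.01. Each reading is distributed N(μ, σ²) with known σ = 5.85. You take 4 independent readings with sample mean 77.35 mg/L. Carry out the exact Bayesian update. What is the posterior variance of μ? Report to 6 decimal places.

8.242617

For Normal data with known variance σ², a Normal(μ₀, σ₀²) prior on μ is conjugate. Posterior precision = 1/σ₀² + n/σ²; posterior mean is the precision-weighted average of μ₀ and x̄.
σ₀² = 15.01² = 225.3001, σ² = 5.85² = 34.2225; σ² + n·σ₀² = 34.2225 + 4·225.3001 = 935.4229.
Posterior precision = 1/σ₀² + n/σ² = 1/225.3001 + 4/34.2225 = (σ² + n·σ₀²)/(σ₀²σ²) = 935.4229/(225.3001·34.2225); posterior variance σₙ² = σ₀²σ²/(σ² + n·σ₀²) = 225.3001·34.2225/935.4229 = 8.242617.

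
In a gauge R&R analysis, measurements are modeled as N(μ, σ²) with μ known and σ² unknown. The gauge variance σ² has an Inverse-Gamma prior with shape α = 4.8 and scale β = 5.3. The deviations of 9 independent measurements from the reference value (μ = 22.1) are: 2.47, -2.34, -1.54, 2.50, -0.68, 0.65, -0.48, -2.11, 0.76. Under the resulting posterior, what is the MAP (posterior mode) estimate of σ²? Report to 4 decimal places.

1.7934

With known mean μ and an Inverse-Gamma(α, β) prior on σ², the Normal likelihood is conjugate: posterior is Inv-Gamma(α + n/2, β + Σ(xᵢ−μ)²/2).
Σ(xᵢ−μ)² = (2.47)² + (-2.34)² + (-1.54)² + (2.50)² + (-0.68)² + (0.65)² + (-0.48)² + (-2.11)² + (0.76)² = 26.3431.
Posterior: Inv-Gamma(4.8 + 9/2, 5.3 + 26.3431/2) = Inv-Gamma(9.30, 18.47155).
Mode = β/(α+1) = 18.47155/10.30 = 1.7934.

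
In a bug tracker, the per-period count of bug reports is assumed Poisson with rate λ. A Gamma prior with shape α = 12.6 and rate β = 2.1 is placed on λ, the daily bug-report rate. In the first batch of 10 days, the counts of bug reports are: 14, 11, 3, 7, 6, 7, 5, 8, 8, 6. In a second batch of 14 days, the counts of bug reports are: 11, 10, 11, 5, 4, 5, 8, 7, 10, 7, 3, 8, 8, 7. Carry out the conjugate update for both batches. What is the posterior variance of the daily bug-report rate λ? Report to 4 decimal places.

0.2813

With a Gamma(shape α, rate β) prior, the Poisson likelihood is conjugate: the posterior is Gamma(α + ΣXᵢ, β + n).
Batch 1: sum of counts S = 75 over n = 10 days.
After batch 1: Gamma(α+S, β+n) = Gamma(12.6+75, 2.1+10) = Gamma(87.6, 12.1).
Batch 2: sum of counts S = 104 over n = 14 days.
After batch 2: Gamma(α+S, β+n) = Gamma(87.6+104, 12.1+14) = Gamma(191.6, 26.1).
Var = α/β² = 191.6/26.1² = 0.2813.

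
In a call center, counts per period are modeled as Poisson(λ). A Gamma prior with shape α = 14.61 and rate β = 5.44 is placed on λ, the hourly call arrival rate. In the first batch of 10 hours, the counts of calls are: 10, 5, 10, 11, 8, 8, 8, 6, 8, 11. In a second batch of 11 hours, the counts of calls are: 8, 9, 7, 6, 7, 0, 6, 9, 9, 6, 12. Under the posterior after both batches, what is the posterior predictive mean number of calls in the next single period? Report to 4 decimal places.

With a Gamma(shape α, rate β) prior, the Poisson likelihood is conjugate: the posterior is Gamma(α + ΣXᵢ, β + n).
Batch 1: sum of counts S = 85 over n = 10 hours.
After batch 1: Gamma(α+S, β+n) = Gamma(14.61+85, 5.44+10) = Gamma(99.61, 15.44).
Batch 2: sum of counts S = 79 over n = 11 hours.
After batch 2: Gamma(α+S, β+n) = Gamma(99.61+79, 15.44+11) = Gamma(178.61, 26.44).
The predictive distribution for one future period is NegBinom with mean α/β = 6.7553.

6.7553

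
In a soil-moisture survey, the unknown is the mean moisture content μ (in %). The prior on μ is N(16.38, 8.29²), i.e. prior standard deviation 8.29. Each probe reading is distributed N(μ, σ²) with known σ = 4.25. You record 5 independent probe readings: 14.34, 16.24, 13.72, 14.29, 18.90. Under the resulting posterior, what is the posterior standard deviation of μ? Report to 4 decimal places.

For Normal data with known variance σ², a Normal(μ₀, σ₀²) prior on μ is conjugate. Posterior precision = 1/σ₀² + n/σ²; posterior mean is the precision-weighted average of μ₀ and x̄.
σ₀² = 8.29² = 68.7241, σ² = 4.25² = 18.0625; σ² + n·σ₀² = 18.0625 + 5·68.7241 = 361.683.
Posterior precision = 1/σ₀² + n/σ² = 1/68.7241 + 5/18.0625 = (σ² + n·σ₀²)/(σ₀²σ²) = 361.683/(68.7241·18.0625); posterior variance σₙ² = σ₀²σ²/(σ² + n·σ₀²) = 68.7241·18.0625/361.683 = 3.432091.
Posterior SD = √σₙ² = √(68.7241·18.0625/361.683) = 1.8526.

1.8526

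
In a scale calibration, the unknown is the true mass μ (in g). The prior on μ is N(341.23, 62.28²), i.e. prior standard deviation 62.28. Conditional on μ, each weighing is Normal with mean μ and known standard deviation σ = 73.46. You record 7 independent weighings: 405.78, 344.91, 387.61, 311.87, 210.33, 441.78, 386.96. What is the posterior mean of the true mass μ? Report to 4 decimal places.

353.2223

For Normal data with known variance σ², a Normal(μ₀, σ₀²) prior on μ is conjugate. Posterior precision = 1/σ₀² + n/σ²; posterior mean is the precision-weighted average of μ₀ and x̄.
Σxᵢ = 405.78 + 344.91 + 387.61 + 311.87 + 210.33 + 441.78 + 386.96 = 2489.24, so n·x̄ = 2489.24.
σ₀² = 62.28² = 3878.7984, σ² = 73.46² = 5396.3716; σ² + n·σ₀² = 5396.3716 + 7·3878.7984 = 32547.9604.
Posterior mean = (μ₀/σ₀² + n·x̄/σ²)/(1/σ₀² + n/σ²) = (σ²·μ₀ + σ₀²·n·x̄)/(σ² + n·σ₀²) = (5396.3716·341.23 + 3878.7984·2489.24)/32547.9604 = 11496664.010284/32547.9604 = 353.2223.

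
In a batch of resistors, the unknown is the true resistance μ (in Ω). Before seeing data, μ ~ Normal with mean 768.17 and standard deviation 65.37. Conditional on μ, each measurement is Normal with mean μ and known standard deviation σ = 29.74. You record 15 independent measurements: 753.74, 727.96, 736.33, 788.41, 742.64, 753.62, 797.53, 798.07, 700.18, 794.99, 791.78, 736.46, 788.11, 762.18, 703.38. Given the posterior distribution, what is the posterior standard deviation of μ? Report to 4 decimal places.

7.6264

For Normal data with known variance σ², a Normal(μ₀, σ₀²) prior on μ is conjugate. Posterior precision = 1/σ₀² + n/σ²; posterior mean is the precision-weighted average of μ₀ and x̄.
σ₀² = 65.37² = 4273.2369, σ² = 29.74² = 884.4676; σ² + n·σ₀² = 884.4676 + 15·4273.2369 = 64983.0211.
Posterior precision = 1/σ₀² + n/σ² = 1/4273.2369 + 15/884.4676 = (σ² + n·σ₀²)/(σ₀²σ²) = 64983.0211/(4273.2369·884.4676); posterior variance σₙ² = σ₀²σ²/(σ² + n·σ₀²) = 4273.2369·884.4676/64983.0211 = 58.161956.
Posterior SD = √σₙ² = √(4273.2369·884.4676/64983.0211) = 7.6264.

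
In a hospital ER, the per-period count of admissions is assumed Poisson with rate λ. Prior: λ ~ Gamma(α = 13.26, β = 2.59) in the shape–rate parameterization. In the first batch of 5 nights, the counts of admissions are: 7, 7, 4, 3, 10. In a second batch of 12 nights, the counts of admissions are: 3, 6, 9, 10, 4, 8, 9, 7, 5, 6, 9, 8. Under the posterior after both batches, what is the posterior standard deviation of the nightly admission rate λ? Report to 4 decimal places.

With a Gamma(shape α, rate β) prior, the Poisson likelihood is conjugate: the posterior is Gamma(α + ΣXᵢ, β + n).
Batch 1: sum of counts S = 31 over n = 5 nights.
After batch 1: Gamma(α+S, β+n) = Gamma(13.26+31, 2.59+5) = Gamma(44.26, 7.59).
Batch 2: sum of counts S = 84 over n = 12 nights.
After batch 2: Gamma(α+S, β+n) = Gamma(44.26+84, 7.59+12) = Gamma(128.26, 19.59).
SD = √α/β = √128.26/19.59 = 0.5781.

0.5781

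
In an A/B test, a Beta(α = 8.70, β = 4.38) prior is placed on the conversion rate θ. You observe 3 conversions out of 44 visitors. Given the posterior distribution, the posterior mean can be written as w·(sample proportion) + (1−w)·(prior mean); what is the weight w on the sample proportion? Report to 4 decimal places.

The Beta prior is conjugate to a Binomial/Bernoulli likelihood; the update adds successes to α and failures to β.
Posterior mean = (α₀+k)/(α₀+β₀+n) = [n/(α₀+β₀+n)]·(k/n) + [(α₀+β₀)/(α₀+β₀+n)]·α₀/(α₀+β₀), so only n and the prior enter the weight.
The weight on the data is w = n/(α₀+β₀+n) = 44/(8.70+4.38+44) = 44/57.08 = 0.7708.

0.7708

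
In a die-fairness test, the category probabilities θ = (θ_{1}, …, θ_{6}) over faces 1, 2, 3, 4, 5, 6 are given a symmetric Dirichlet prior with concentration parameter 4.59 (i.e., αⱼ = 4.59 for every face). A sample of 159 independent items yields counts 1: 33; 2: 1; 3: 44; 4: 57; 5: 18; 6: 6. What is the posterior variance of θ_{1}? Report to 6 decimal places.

The Dirichlet prior is conjugate to the Multinomial likelihood: each posterior αⱼ = prior αⱼ + observed count nⱼ.
Posterior concentration: (37.59, 5.59, 48.59, 61.59, 22.59, 10.59), total = 186.54.
Var[θ_j] = α_j(Σα−α_j)/((Σα)²(Σα+1)) = 37.59·148.95/(186.54²·187.54) = 0.000858.

0.000858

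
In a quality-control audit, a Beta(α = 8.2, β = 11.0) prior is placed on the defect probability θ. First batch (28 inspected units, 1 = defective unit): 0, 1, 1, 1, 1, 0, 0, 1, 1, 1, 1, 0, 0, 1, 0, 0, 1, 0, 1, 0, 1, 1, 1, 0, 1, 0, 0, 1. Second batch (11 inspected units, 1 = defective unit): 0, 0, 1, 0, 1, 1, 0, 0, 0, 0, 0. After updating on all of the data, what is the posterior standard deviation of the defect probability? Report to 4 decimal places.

The Beta prior is conjugate to a Binomial/Bernoulli likelihood; the update adds successes to α and failures to β.
After batch 1: Beta(8.2+16, 11.0+12) = Beta(24.2, 23.0).
After batch 2: Beta(24.2+3, 23.0+8) = Beta(27.2, 31.0).
Var = αβ/((α+β)²(α+β+1)) = 27.2·31.0/(58.2²·59.2) = 0.00420497; SD = √0.00420497 = 0.0648.

0.0648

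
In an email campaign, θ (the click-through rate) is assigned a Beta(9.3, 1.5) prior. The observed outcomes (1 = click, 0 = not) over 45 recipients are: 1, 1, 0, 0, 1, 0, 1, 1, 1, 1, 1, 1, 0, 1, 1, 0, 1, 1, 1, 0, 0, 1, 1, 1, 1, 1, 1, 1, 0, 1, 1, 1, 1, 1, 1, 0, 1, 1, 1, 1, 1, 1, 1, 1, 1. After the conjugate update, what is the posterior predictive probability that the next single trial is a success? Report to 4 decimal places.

0.8118

The Beta prior is conjugate to a Binomial/Bernoulli likelihood; the update adds successes to α and failures to β.
Posterior: Beta(α+k, β+n−k) = Beta(9.3+36, 1.5+9) = Beta(45.3, 10.5).
For a single future Bernoulli trial, P(success | data) = α/(α+β) = 0.8118.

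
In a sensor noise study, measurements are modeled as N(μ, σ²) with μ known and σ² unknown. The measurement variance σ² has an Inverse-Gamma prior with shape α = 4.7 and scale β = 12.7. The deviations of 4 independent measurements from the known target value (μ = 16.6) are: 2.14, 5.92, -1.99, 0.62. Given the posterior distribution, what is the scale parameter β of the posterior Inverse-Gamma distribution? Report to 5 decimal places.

34.68525

With known mean μ and an Inverse-Gamma(α, β) prior on σ², the Normal likelihood is conjugate: posterior is Inv-Gamma(α + n/2, β + Σ(xᵢ−μ)²/2).
Σ(xᵢ−μ)² = (2.14)² + (5.92)² + (-1.99)² + (0.62)² = 43.9705.
Posterior: Inv-Gamma(4.7 + 4/2, 12.7 + 43.9705/2) = Inv-Gamma(6.70, 34.68525).
Posterior β = 34.68525.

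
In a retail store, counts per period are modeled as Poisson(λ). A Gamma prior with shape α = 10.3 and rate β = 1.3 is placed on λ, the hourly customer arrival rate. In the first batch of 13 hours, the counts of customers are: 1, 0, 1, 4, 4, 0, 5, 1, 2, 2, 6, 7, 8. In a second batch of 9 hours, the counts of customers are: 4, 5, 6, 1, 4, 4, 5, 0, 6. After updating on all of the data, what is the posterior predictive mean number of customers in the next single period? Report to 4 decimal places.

With a Gamma(shape α, rate β) prior, the Poisson likelihood is conjugate: the posterior is Gamma(α + ΣXᵢ, β + n).
Batch 1: sum of counts S = 41 over n = 13 hours.
After batch 1: Gamma(α+S, β+n) = Gamma(10.3+41, 1.3+13) = Gamma(51.3, 14.3).
Batch 2: sum of counts S = 35 over n = 9 hours.
After batch 2: Gamma(α+S, β+n) = Gamma(51.3+35, 14.3+9) = Gamma(86.3, 23.3).
The predictive distribution for one future period is NegBinom with mean α/β = 3.7039.

3.7039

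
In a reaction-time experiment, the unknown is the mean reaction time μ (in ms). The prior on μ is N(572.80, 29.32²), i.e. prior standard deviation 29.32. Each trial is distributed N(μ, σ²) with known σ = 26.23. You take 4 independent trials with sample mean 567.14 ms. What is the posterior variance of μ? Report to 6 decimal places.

For Normal data with known variance σ², a Normal(μ₀, σ₀²) prior on μ is conjugate. Posterior precision = 1/σ₀² + n/σ²; posterior mean is the precision-weighted average of μ₀ and x̄.
σ₀² = 29.32² = 859.6624, σ² = 26.23² = 688.0129; σ² + n·σ₀² = 688.0129 + 4·859.6624 = 4126.6625.
Posterior precision = 1/σ₀² + n/σ² = 1/859.6624 + 4/688.0129 = (σ² + n·σ₀²)/(σ₀²σ²) = 4126.6625/(859.6624·688.0129); posterior variance σₙ² = σ₀²σ²/(σ² + n·σ₀²) = 859.6624·688.0129/4126.6625 = 143.326192.

143.326192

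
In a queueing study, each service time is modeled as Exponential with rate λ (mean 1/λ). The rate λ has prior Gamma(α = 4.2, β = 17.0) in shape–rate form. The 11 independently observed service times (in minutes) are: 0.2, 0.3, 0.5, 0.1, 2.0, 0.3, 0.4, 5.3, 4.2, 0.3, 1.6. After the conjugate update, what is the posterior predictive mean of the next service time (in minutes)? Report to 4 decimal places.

With a Gamma(shape α, rate β) prior on the exponential rate λ, the posterior after n observations with total T = Σxᵢ is Gamma(α+n, β+T).
Sum of observations T = 15.2 minutes; n = 11.
Posterior: Gamma(4.2+11, 17.0+15.2) = Gamma(15.2, 32.2).
The predictive distribution for the next observation is Lomax; its mean is β/(α−1) = 32.2/14.2 = 2.2676.

2.2676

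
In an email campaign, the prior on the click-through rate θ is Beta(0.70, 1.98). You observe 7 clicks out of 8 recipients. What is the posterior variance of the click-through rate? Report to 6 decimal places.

0.017224

The Beta prior is conjugate to a Binomial/Bernoulli likelihood; the update adds successes to α and failures to β.
Posterior: Beta(α+k, β+n−k) = Beta(0.70+7, 1.98+1) = Beta(7.70, 2.98).
Var = αβ/((α+β)²(α+β+1)) = 7.70·2.98/(10.68²·11.68) = 0.017224.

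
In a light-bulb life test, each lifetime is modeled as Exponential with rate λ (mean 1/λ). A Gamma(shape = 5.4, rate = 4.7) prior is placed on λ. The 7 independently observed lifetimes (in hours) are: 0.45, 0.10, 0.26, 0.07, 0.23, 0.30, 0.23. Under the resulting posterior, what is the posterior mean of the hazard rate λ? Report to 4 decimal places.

1.9558

With a Gamma(shape α, rate β) prior on the exponential rate λ, the posterior after n observations with total T = Σxᵢ is Gamma(α+n, β+T).
Sum of observations T = 1.64 hours; n = 7.
Posterior: Gamma(5.4+7, 4.7+1.64) = Gamma(12.4, 6.34).
Posterior mean of λ = α/β = 12.4/6.34 = 1.9558.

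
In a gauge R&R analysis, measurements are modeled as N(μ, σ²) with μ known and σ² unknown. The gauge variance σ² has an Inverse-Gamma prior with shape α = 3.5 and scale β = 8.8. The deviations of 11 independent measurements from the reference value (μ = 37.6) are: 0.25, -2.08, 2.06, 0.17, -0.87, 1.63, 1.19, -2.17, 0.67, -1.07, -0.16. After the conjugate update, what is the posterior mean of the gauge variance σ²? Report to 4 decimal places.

2.3387

With known mean μ and an Inverse-Gamma(α, β) prior on σ², the Normal likelihood is conjugate: posterior is Inv-Gamma(α + n/2, β + Σ(xᵢ−μ)²/2).
Σ(xᵢ−μ)² = (0.25)² + (-2.08)² + (2.06)² + (0.17)² + (-0.87)² + (1.63)² + (1.19)² + (-2.17)² + (0.67)² + (-1.07)² + (-0.16)² = 19.8196.
Posterior: Inv-Gamma(3.5 + 11/2, 8.8 + 19.8196/2) = Inv-Gamma(9.00, 18.70980).
E[σ²|data] = β/(α−1) = 18.70980/8.00 = 2.3387.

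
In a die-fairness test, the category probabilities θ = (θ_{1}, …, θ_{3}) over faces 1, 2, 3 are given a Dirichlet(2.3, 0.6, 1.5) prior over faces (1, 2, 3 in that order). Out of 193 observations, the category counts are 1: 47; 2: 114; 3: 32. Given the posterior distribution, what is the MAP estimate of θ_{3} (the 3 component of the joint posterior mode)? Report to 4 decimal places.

0.1672

The Dirichlet prior is conjugate to the Multinomial likelihood: each posterior αⱼ = prior αⱼ + observed count nⱼ.
Posterior concentration: (49.3, 114.6, 33.5), total = 197.4.
Joint mode component: (α_{3}−1)/(Σα−K) = 32.5/194.4 = 0.1672.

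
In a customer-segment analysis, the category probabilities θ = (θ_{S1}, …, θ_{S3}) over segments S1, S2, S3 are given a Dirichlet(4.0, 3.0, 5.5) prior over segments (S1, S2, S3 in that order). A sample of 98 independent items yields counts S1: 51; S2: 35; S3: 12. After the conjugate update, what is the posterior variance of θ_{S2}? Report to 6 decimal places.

0.002024

The Dirichlet prior is conjugate to the Multinomial likelihood: each posterior αⱼ = prior αⱼ + observed count nⱼ.
Posterior concentration: (55.0, 38.0, 17.5), total = 110.5.
Var[θ_j] = α_j(Σα−α_j)/((Σα)²(Σα+1)) = 38.0·72.5/(110.5²·111.5) = 0.002024.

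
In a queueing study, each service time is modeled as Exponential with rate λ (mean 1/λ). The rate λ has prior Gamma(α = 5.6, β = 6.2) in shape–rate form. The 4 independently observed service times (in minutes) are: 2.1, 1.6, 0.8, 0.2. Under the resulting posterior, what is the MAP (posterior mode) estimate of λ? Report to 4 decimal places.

With a Gamma(shape α, rate β) prior on the exponential rate λ, the posterior after n observations with total T = Σxᵢ is Gamma(α+n, β+T).
Sum of observations T = 4.7 minutes; n = 4.
Posterior: Gamma(5.6+4, 6.2+4.7) = Gamma(9.6, 10.9).
Mode = (α−1)/β = 0.7890.

0.7890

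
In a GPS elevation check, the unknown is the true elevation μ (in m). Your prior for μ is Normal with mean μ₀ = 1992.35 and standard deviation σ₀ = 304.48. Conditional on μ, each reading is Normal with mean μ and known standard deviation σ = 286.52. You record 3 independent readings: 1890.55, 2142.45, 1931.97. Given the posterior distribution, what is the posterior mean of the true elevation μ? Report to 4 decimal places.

For Normal data with known variance σ², a Normal(μ₀, σ₀²) prior on μ is conjugate. Posterior precision = 1/σ₀² + n/σ²; posterior mean is the precision-weighted average of μ₀ and x̄.
Σxᵢ = 1890.55 + 2142.45 + 1931.97 = 5964.97, so n·x̄ = 5964.97.
σ₀² = 304.48² = 92708.0704, σ² = 286.52² = 82093.7104; σ² + n·σ₀² = 82093.7104 + 3·92708.0704 = 360217.9216.
Posterior mean = (μ₀/σ₀² + n·x̄/σ²)/(1/σ₀² + n/σ²) = (σ²·μ₀ + σ₀²·n·x̄)/(σ² + n·σ₀²) = (82093.7104·1992.35 + 92708.0704·5964.97)/360217.9216 = 716560262.609328/360217.9216 = 1989.2410.

1989.2410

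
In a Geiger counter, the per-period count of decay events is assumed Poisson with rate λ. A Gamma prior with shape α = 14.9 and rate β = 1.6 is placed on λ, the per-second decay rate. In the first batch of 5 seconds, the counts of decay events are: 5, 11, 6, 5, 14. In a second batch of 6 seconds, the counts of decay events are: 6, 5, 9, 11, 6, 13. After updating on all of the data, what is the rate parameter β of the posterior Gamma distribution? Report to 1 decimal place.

With a Gamma(shape α, rate β) prior, the Poisson likelihood is conjugate: the posterior is Gamma(α + ΣXᵢ, β + n).
Batch 1: sum of counts S = 41 over n = 5 seconds.
After batch 1: Gamma(α+S, β+n) = Gamma(14.9+41, 1.6+5) = Gamma(55.9, 6.6).
Batch 2: sum of counts S = 50 over n = 6 seconds.
After batch 2: Gamma(α+S, β+n) = Gamma(55.9+50, 6.6+6) = Gamma(105.9, 12.6).
Posterior β = 12.6.

12.6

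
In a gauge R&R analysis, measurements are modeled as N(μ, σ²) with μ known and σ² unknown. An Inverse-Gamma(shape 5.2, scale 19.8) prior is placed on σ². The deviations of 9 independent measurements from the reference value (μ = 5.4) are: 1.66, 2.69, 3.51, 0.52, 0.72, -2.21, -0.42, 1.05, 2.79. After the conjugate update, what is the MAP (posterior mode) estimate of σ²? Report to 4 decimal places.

3.5817

With known mean μ and an Inverse-Gamma(α, β) prior on σ², the Normal likelihood is conjugate: posterior is Inv-Gamma(α + n/2, β + Σ(xᵢ−μ)²/2).
Σ(xᵢ−μ)² = (1.66)² + (2.69)² + (3.51)² + (0.52)² + (0.72)² + (-2.21)² + (-0.42)² + (1.05)² + (2.79)² = 37.0477.
Posterior: Inv-Gamma(5.2 + 9/2, 19.8 + 37.0477/2) = Inv-Gamma(9.70, 38.32385).
Mode = β/(α+1) = 38.32385/10.70 = 3.5817.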